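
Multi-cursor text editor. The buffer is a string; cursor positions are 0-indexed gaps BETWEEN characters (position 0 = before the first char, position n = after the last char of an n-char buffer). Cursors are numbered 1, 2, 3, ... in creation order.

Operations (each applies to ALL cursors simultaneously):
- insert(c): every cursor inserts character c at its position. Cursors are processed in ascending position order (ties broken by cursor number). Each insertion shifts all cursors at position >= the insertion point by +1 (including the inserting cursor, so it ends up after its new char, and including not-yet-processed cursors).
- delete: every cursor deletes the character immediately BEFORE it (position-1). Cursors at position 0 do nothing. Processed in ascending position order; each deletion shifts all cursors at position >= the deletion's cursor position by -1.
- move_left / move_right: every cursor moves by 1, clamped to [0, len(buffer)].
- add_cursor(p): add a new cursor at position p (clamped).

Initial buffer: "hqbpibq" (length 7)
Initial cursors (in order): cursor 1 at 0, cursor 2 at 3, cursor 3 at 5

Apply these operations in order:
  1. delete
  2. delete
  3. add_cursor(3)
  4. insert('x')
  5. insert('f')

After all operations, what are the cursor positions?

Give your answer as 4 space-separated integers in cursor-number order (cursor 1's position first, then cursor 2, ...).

After op 1 (delete): buffer="hqpbq" (len 5), cursors c1@0 c2@2 c3@3, authorship .....
After op 2 (delete): buffer="hbq" (len 3), cursors c1@0 c2@1 c3@1, authorship ...
After op 3 (add_cursor(3)): buffer="hbq" (len 3), cursors c1@0 c2@1 c3@1 c4@3, authorship ...
After op 4 (insert('x')): buffer="xhxxbqx" (len 7), cursors c1@1 c2@4 c3@4 c4@7, authorship 1.23..4
After op 5 (insert('f')): buffer="xfhxxffbqxf" (len 11), cursors c1@2 c2@7 c3@7 c4@11, authorship 11.2323..44

Answer: 2 7 7 11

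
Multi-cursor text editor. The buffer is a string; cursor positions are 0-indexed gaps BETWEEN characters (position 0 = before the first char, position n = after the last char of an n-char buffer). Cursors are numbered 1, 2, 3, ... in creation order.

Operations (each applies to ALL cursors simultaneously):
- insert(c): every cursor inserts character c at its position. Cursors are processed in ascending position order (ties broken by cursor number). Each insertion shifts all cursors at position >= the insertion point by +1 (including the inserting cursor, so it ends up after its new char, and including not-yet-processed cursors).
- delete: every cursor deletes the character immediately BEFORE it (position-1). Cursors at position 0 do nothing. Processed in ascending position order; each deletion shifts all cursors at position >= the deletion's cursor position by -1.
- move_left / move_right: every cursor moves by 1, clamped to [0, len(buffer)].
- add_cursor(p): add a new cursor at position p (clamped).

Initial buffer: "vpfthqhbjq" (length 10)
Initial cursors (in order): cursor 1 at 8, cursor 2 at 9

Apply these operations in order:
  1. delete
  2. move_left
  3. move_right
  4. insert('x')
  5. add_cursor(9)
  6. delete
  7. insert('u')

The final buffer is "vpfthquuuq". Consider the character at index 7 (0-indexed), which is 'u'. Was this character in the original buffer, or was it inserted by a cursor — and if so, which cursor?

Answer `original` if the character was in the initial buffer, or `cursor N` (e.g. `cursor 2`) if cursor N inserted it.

After op 1 (delete): buffer="vpfthqhq" (len 8), cursors c1@7 c2@7, authorship ........
After op 2 (move_left): buffer="vpfthqhq" (len 8), cursors c1@6 c2@6, authorship ........
After op 3 (move_right): buffer="vpfthqhq" (len 8), cursors c1@7 c2@7, authorship ........
After op 4 (insert('x')): buffer="vpfthqhxxq" (len 10), cursors c1@9 c2@9, authorship .......12.
After op 5 (add_cursor(9)): buffer="vpfthqhxxq" (len 10), cursors c1@9 c2@9 c3@9, authorship .......12.
After op 6 (delete): buffer="vpfthqq" (len 7), cursors c1@6 c2@6 c3@6, authorship .......
After op 7 (insert('u')): buffer="vpfthquuuq" (len 10), cursors c1@9 c2@9 c3@9, authorship ......123.
Authorship (.=original, N=cursor N): . . . . . . 1 2 3 .
Index 7: author = 2

Answer: cursor 2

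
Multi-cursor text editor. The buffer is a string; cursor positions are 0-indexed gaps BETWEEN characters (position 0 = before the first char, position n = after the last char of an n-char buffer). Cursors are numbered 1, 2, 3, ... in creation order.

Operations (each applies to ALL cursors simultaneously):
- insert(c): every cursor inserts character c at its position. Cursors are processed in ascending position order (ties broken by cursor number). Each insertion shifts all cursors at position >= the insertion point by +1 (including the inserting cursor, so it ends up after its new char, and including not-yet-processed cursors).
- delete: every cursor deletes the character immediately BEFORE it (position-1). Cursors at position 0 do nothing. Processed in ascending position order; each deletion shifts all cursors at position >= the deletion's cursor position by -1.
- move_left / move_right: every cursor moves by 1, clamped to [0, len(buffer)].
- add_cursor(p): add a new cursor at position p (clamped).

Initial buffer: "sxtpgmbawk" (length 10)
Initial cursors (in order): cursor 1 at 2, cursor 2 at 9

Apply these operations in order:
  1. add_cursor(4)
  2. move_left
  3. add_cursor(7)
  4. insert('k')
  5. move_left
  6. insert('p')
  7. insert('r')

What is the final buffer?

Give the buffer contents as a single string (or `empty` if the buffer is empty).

After op 1 (add_cursor(4)): buffer="sxtpgmbawk" (len 10), cursors c1@2 c3@4 c2@9, authorship ..........
After op 2 (move_left): buffer="sxtpgmbawk" (len 10), cursors c1@1 c3@3 c2@8, authorship ..........
After op 3 (add_cursor(7)): buffer="sxtpgmbawk" (len 10), cursors c1@1 c3@3 c4@7 c2@8, authorship ..........
After op 4 (insert('k')): buffer="skxtkpgmbkakwk" (len 14), cursors c1@2 c3@5 c4@10 c2@12, authorship .1..3....4.2..
After op 5 (move_left): buffer="skxtkpgmbkakwk" (len 14), cursors c1@1 c3@4 c4@9 c2@11, authorship .1..3....4.2..
After op 6 (insert('p')): buffer="spkxtpkpgmbpkapkwk" (len 18), cursors c1@2 c3@6 c4@12 c2@15, authorship .11..33....44.22..
After op 7 (insert('r')): buffer="sprkxtprkpgmbprkaprkwk" (len 22), cursors c1@3 c3@8 c4@15 c2@19, authorship .111..333....444.222..

Answer: sprkxtprkpgmbprkaprkwk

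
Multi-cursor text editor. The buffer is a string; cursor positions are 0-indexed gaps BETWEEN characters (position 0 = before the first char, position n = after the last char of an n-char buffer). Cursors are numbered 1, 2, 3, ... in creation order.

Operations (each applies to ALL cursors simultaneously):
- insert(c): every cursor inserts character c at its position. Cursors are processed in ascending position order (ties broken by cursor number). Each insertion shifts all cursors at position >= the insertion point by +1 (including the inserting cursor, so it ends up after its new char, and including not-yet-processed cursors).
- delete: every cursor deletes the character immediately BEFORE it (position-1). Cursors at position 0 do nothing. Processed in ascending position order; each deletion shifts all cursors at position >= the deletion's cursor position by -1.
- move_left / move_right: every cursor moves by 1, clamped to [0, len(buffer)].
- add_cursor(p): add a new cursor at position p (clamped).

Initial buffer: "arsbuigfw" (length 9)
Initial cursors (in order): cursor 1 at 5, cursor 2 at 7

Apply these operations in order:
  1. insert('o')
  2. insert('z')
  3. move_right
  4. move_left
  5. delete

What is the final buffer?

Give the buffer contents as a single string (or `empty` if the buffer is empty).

Answer: arsbuoigofw

Derivation:
After op 1 (insert('o')): buffer="arsbuoigofw" (len 11), cursors c1@6 c2@9, authorship .....1..2..
After op 2 (insert('z')): buffer="arsbuozigozfw" (len 13), cursors c1@7 c2@11, authorship .....11..22..
After op 3 (move_right): buffer="arsbuozigozfw" (len 13), cursors c1@8 c2@12, authorship .....11..22..
After op 4 (move_left): buffer="arsbuozigozfw" (len 13), cursors c1@7 c2@11, authorship .....11..22..
After op 5 (delete): buffer="arsbuoigofw" (len 11), cursors c1@6 c2@9, authorship .....1..2..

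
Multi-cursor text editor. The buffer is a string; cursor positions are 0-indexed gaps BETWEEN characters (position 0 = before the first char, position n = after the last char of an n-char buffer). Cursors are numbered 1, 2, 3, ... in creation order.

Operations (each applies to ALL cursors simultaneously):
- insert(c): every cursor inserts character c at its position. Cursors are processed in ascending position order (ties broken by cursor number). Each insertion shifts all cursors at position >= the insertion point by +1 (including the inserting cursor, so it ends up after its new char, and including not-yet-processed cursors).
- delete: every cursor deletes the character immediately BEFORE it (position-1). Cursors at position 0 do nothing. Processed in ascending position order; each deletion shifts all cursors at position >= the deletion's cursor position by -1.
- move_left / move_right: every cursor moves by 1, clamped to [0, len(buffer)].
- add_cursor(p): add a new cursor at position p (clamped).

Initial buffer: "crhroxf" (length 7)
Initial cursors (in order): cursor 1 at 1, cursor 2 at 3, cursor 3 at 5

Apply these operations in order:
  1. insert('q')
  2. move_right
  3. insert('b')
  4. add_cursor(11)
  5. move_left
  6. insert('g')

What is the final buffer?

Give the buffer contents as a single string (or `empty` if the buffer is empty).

After op 1 (insert('q')): buffer="cqrhqroqxf" (len 10), cursors c1@2 c2@5 c3@8, authorship .1..2..3..
After op 2 (move_right): buffer="cqrhqroqxf" (len 10), cursors c1@3 c2@6 c3@9, authorship .1..2..3..
After op 3 (insert('b')): buffer="cqrbhqrboqxbf" (len 13), cursors c1@4 c2@8 c3@12, authorship .1.1.2.2.3.3.
After op 4 (add_cursor(11)): buffer="cqrbhqrboqxbf" (len 13), cursors c1@4 c2@8 c4@11 c3@12, authorship .1.1.2.2.3.3.
After op 5 (move_left): buffer="cqrbhqrboqxbf" (len 13), cursors c1@3 c2@7 c4@10 c3@11, authorship .1.1.2.2.3.3.
After op 6 (insert('g')): buffer="cqrgbhqrgboqgxgbf" (len 17), cursors c1@4 c2@9 c4@13 c3@15, authorship .1.11.2.22.34.33.

Answer: cqrgbhqrgboqgxgbf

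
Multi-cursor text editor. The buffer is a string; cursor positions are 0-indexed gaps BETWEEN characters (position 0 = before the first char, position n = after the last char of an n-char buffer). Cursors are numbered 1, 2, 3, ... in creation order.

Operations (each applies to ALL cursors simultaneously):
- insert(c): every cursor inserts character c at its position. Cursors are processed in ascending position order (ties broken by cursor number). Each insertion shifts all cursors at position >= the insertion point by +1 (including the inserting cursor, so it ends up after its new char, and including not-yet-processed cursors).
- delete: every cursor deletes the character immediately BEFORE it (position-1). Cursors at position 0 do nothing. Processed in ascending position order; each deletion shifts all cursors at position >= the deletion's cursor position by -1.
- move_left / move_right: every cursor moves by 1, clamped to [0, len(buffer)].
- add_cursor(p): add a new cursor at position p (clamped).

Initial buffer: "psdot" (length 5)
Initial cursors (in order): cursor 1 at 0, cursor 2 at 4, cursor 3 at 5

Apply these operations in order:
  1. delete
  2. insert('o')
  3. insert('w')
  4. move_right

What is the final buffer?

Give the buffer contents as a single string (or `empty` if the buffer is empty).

After op 1 (delete): buffer="psd" (len 3), cursors c1@0 c2@3 c3@3, authorship ...
After op 2 (insert('o')): buffer="opsdoo" (len 6), cursors c1@1 c2@6 c3@6, authorship 1...23
After op 3 (insert('w')): buffer="owpsdooww" (len 9), cursors c1@2 c2@9 c3@9, authorship 11...2323
After op 4 (move_right): buffer="owpsdooww" (len 9), cursors c1@3 c2@9 c3@9, authorship 11...2323

Answer: owpsdooww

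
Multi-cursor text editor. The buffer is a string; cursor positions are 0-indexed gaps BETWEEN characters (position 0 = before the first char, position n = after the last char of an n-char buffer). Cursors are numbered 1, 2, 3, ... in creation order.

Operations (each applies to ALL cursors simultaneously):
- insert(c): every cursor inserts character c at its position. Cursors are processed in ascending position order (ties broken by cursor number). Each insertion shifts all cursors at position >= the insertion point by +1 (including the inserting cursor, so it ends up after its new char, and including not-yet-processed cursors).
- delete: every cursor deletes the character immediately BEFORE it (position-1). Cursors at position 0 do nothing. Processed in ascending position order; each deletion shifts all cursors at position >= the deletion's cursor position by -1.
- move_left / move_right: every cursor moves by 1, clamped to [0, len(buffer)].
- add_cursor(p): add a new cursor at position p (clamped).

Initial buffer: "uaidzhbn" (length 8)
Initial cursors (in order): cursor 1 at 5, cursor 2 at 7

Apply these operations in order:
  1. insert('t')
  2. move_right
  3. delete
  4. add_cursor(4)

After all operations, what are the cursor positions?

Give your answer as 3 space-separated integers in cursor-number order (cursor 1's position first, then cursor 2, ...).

Answer: 6 8 4

Derivation:
After op 1 (insert('t')): buffer="uaidzthbtn" (len 10), cursors c1@6 c2@9, authorship .....1..2.
After op 2 (move_right): buffer="uaidzthbtn" (len 10), cursors c1@7 c2@10, authorship .....1..2.
After op 3 (delete): buffer="uaidztbt" (len 8), cursors c1@6 c2@8, authorship .....1.2
After op 4 (add_cursor(4)): buffer="uaidztbt" (len 8), cursors c3@4 c1@6 c2@8, authorship .....1.2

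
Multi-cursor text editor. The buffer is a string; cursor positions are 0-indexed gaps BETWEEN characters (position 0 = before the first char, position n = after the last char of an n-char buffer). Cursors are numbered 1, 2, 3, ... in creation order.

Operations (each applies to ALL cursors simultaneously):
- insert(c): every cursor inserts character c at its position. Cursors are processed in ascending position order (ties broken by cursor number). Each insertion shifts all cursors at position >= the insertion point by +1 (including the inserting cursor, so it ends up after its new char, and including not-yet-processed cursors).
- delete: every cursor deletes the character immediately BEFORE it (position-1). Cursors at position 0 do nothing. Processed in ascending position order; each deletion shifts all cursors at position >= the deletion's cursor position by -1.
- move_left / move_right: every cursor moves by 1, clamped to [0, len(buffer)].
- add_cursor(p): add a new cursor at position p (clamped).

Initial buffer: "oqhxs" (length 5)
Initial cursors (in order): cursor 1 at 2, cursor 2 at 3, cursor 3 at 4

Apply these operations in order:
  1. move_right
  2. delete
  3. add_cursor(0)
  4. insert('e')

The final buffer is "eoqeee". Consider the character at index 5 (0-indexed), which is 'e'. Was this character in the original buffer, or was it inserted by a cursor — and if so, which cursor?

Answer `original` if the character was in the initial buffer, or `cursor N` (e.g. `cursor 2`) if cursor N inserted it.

Answer: cursor 3

Derivation:
After op 1 (move_right): buffer="oqhxs" (len 5), cursors c1@3 c2@4 c3@5, authorship .....
After op 2 (delete): buffer="oq" (len 2), cursors c1@2 c2@2 c3@2, authorship ..
After op 3 (add_cursor(0)): buffer="oq" (len 2), cursors c4@0 c1@2 c2@2 c3@2, authorship ..
After op 4 (insert('e')): buffer="eoqeee" (len 6), cursors c4@1 c1@6 c2@6 c3@6, authorship 4..123
Authorship (.=original, N=cursor N): 4 . . 1 2 3
Index 5: author = 3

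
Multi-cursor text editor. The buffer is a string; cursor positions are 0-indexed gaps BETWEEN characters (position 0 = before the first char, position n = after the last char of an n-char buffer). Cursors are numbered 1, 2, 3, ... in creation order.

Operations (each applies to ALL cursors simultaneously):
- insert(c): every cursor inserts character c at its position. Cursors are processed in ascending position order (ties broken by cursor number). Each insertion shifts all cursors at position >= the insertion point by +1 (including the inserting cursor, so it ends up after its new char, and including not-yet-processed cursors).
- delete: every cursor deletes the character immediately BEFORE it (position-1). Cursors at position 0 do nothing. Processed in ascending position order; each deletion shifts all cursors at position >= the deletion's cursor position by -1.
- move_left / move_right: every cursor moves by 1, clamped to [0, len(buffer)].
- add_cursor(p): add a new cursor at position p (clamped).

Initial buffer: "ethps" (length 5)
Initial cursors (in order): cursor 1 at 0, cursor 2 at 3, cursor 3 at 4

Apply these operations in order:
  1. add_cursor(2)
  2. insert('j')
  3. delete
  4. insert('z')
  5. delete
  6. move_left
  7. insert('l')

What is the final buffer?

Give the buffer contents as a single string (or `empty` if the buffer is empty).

Answer: leltlhlps

Derivation:
After op 1 (add_cursor(2)): buffer="ethps" (len 5), cursors c1@0 c4@2 c2@3 c3@4, authorship .....
After op 2 (insert('j')): buffer="jetjhjpjs" (len 9), cursors c1@1 c4@4 c2@6 c3@8, authorship 1..4.2.3.
After op 3 (delete): buffer="ethps" (len 5), cursors c1@0 c4@2 c2@3 c3@4, authorship .....
After op 4 (insert('z')): buffer="zetzhzpzs" (len 9), cursors c1@1 c4@4 c2@6 c3@8, authorship 1..4.2.3.
After op 5 (delete): buffer="ethps" (len 5), cursors c1@0 c4@2 c2@3 c3@4, authorship .....
After op 6 (move_left): buffer="ethps" (len 5), cursors c1@0 c4@1 c2@2 c3@3, authorship .....
After op 7 (insert('l')): buffer="leltlhlps" (len 9), cursors c1@1 c4@3 c2@5 c3@7, authorship 1.4.2.3..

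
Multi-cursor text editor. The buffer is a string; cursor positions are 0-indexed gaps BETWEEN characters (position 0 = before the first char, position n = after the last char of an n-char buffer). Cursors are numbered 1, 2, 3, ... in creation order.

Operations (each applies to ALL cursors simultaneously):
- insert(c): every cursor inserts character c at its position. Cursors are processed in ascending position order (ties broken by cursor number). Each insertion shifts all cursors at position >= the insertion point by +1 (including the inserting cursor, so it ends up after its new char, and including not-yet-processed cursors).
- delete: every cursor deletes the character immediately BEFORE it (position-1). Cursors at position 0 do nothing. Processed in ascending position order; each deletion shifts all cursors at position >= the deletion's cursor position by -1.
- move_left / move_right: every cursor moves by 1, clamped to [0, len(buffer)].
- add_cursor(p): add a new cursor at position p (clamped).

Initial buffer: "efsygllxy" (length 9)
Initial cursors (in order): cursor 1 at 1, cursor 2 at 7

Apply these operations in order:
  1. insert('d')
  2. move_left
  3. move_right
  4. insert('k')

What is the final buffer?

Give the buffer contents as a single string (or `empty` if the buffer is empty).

After op 1 (insert('d')): buffer="edfsyglldxy" (len 11), cursors c1@2 c2@9, authorship .1......2..
After op 2 (move_left): buffer="edfsyglldxy" (len 11), cursors c1@1 c2@8, authorship .1......2..
After op 3 (move_right): buffer="edfsyglldxy" (len 11), cursors c1@2 c2@9, authorship .1......2..
After op 4 (insert('k')): buffer="edkfsyglldkxy" (len 13), cursors c1@3 c2@11, authorship .11......22..

Answer: edkfsyglldkxy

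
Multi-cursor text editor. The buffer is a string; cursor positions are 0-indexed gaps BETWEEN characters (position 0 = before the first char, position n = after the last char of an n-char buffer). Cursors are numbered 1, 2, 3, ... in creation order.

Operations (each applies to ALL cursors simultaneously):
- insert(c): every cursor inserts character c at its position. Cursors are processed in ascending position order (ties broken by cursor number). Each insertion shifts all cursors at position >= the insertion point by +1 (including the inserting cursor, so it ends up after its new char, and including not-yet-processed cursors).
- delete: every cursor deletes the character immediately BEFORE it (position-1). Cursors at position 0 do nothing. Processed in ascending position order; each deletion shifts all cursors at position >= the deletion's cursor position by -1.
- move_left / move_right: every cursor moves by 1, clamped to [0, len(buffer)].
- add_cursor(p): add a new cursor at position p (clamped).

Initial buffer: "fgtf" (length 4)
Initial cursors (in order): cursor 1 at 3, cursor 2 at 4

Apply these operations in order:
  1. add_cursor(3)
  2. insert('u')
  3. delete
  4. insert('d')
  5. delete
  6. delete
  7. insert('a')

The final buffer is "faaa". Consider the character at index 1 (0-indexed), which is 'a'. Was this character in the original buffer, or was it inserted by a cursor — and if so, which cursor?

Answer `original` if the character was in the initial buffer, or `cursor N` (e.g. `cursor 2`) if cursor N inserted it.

Answer: cursor 1

Derivation:
After op 1 (add_cursor(3)): buffer="fgtf" (len 4), cursors c1@3 c3@3 c2@4, authorship ....
After op 2 (insert('u')): buffer="fgtuufu" (len 7), cursors c1@5 c3@5 c2@7, authorship ...13.2
After op 3 (delete): buffer="fgtf" (len 4), cursors c1@3 c3@3 c2@4, authorship ....
After op 4 (insert('d')): buffer="fgtddfd" (len 7), cursors c1@5 c3@5 c2@7, authorship ...13.2
After op 5 (delete): buffer="fgtf" (len 4), cursors c1@3 c3@3 c2@4, authorship ....
After op 6 (delete): buffer="f" (len 1), cursors c1@1 c2@1 c3@1, authorship .
After op 7 (insert('a')): buffer="faaa" (len 4), cursors c1@4 c2@4 c3@4, authorship .123
Authorship (.=original, N=cursor N): . 1 2 3
Index 1: author = 1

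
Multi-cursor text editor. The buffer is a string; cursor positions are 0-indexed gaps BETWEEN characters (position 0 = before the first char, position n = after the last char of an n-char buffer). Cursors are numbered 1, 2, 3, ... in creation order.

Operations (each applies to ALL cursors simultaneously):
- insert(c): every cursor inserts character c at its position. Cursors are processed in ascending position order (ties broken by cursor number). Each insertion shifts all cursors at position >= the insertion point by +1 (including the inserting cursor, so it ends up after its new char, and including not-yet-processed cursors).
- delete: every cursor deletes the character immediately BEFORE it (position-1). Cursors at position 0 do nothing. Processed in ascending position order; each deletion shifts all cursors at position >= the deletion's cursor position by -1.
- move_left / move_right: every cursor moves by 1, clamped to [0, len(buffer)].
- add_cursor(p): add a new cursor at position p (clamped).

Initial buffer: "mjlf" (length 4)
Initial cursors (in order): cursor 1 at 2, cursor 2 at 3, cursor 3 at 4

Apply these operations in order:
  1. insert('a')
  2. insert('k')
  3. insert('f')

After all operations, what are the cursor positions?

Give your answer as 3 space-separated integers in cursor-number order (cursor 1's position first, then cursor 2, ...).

After op 1 (insert('a')): buffer="mjalafa" (len 7), cursors c1@3 c2@5 c3@7, authorship ..1.2.3
After op 2 (insert('k')): buffer="mjaklakfak" (len 10), cursors c1@4 c2@7 c3@10, authorship ..11.22.33
After op 3 (insert('f')): buffer="mjakflakffakf" (len 13), cursors c1@5 c2@9 c3@13, authorship ..111.222.333

Answer: 5 9 13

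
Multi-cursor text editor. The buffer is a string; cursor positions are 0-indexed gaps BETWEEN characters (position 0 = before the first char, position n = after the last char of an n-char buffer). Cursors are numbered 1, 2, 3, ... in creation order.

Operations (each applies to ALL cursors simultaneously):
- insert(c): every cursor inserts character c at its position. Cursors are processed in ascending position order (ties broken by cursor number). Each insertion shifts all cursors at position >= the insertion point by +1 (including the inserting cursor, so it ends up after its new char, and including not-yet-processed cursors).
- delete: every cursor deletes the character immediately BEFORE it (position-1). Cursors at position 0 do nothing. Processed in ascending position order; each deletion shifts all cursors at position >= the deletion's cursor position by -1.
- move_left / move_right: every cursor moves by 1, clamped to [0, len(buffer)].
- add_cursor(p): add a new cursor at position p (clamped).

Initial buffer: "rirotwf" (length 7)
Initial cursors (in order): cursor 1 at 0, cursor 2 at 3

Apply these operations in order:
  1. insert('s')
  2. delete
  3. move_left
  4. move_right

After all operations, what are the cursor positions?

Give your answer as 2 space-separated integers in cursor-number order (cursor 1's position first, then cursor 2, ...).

After op 1 (insert('s')): buffer="srirsotwf" (len 9), cursors c1@1 c2@5, authorship 1...2....
After op 2 (delete): buffer="rirotwf" (len 7), cursors c1@0 c2@3, authorship .......
After op 3 (move_left): buffer="rirotwf" (len 7), cursors c1@0 c2@2, authorship .......
After op 4 (move_right): buffer="rirotwf" (len 7), cursors c1@1 c2@3, authorship .......

Answer: 1 3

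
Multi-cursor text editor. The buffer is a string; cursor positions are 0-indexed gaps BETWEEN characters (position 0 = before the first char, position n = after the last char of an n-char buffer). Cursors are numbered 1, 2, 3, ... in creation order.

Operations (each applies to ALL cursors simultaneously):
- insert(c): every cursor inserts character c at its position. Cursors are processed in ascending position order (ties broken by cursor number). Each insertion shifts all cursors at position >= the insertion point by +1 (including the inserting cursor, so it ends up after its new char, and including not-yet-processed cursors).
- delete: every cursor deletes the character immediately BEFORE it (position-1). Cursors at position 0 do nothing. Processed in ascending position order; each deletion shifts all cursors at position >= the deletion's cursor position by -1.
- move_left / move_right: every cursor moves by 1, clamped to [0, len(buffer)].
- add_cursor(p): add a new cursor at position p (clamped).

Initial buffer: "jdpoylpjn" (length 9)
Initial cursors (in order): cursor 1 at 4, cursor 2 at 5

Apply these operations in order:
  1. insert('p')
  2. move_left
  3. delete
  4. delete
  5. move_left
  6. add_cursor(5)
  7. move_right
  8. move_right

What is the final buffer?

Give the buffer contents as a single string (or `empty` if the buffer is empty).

After op 1 (insert('p')): buffer="jdpopyplpjn" (len 11), cursors c1@5 c2@7, authorship ....1.2....
After op 2 (move_left): buffer="jdpopyplpjn" (len 11), cursors c1@4 c2@6, authorship ....1.2....
After op 3 (delete): buffer="jdppplpjn" (len 9), cursors c1@3 c2@4, authorship ...12....
After op 4 (delete): buffer="jdplpjn" (len 7), cursors c1@2 c2@2, authorship ..2....
After op 5 (move_left): buffer="jdplpjn" (len 7), cursors c1@1 c2@1, authorship ..2....
After op 6 (add_cursor(5)): buffer="jdplpjn" (len 7), cursors c1@1 c2@1 c3@5, authorship ..2....
After op 7 (move_right): buffer="jdplpjn" (len 7), cursors c1@2 c2@2 c3@6, authorship ..2....
After op 8 (move_right): buffer="jdplpjn" (len 7), cursors c1@3 c2@3 c3@7, authorship ..2....

Answer: jdplpjn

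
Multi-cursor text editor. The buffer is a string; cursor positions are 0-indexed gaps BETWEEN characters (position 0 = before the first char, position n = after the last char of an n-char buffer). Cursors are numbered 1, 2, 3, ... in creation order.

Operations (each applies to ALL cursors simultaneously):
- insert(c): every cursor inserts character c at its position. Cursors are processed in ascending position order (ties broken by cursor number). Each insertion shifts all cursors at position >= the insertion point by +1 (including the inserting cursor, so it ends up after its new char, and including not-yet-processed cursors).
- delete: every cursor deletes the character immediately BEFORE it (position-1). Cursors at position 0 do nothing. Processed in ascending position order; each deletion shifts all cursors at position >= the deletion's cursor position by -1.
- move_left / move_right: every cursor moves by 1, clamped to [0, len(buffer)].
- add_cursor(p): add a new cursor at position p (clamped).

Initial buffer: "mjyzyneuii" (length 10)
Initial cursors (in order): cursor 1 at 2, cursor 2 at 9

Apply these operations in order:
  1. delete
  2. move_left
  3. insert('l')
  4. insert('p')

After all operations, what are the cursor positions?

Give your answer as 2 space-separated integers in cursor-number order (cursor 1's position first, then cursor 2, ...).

Answer: 2 10

Derivation:
After op 1 (delete): buffer="myzyneui" (len 8), cursors c1@1 c2@7, authorship ........
After op 2 (move_left): buffer="myzyneui" (len 8), cursors c1@0 c2@6, authorship ........
After op 3 (insert('l')): buffer="lmyzynelui" (len 10), cursors c1@1 c2@8, authorship 1......2..
After op 4 (insert('p')): buffer="lpmyzynelpui" (len 12), cursors c1@2 c2@10, authorship 11......22..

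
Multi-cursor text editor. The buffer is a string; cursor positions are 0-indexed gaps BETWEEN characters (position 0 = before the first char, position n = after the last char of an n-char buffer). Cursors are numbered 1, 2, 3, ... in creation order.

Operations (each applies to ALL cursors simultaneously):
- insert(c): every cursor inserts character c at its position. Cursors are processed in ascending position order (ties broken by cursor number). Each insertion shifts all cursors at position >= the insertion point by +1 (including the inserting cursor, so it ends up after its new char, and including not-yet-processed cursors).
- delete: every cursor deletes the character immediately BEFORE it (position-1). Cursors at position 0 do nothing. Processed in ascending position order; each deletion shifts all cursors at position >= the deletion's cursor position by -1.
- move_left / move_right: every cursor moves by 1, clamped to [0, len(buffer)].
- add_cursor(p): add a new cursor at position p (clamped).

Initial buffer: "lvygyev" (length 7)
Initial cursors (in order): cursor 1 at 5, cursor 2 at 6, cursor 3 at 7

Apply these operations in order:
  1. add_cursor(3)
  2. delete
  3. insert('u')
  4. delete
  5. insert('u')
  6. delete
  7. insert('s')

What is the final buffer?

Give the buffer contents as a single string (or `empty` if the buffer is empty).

After op 1 (add_cursor(3)): buffer="lvygyev" (len 7), cursors c4@3 c1@5 c2@6 c3@7, authorship .......
After op 2 (delete): buffer="lvg" (len 3), cursors c4@2 c1@3 c2@3 c3@3, authorship ...
After op 3 (insert('u')): buffer="lvuguuu" (len 7), cursors c4@3 c1@7 c2@7 c3@7, authorship ..4.123
After op 4 (delete): buffer="lvg" (len 3), cursors c4@2 c1@3 c2@3 c3@3, authorship ...
After op 5 (insert('u')): buffer="lvuguuu" (len 7), cursors c4@3 c1@7 c2@7 c3@7, authorship ..4.123
After op 6 (delete): buffer="lvg" (len 3), cursors c4@2 c1@3 c2@3 c3@3, authorship ...
After op 7 (insert('s')): buffer="lvsgsss" (len 7), cursors c4@3 c1@7 c2@7 c3@7, authorship ..4.123

Answer: lvsgsss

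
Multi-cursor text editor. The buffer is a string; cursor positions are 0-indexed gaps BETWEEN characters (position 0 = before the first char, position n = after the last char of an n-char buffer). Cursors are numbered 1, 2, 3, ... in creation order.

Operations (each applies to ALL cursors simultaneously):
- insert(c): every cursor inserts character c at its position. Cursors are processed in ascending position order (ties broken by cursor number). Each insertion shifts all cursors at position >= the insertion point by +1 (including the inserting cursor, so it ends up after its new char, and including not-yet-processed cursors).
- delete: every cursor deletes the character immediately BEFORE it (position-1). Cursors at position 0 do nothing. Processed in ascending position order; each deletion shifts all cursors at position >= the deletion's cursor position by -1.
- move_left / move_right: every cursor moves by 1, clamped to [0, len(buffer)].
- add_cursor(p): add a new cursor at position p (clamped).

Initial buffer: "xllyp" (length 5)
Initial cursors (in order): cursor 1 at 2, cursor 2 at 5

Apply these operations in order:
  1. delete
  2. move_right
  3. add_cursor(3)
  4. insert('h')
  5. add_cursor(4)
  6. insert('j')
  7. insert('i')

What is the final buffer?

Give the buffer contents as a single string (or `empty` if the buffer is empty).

Answer: xlhjiyjihhjjii

Derivation:
After op 1 (delete): buffer="xly" (len 3), cursors c1@1 c2@3, authorship ...
After op 2 (move_right): buffer="xly" (len 3), cursors c1@2 c2@3, authorship ...
After op 3 (add_cursor(3)): buffer="xly" (len 3), cursors c1@2 c2@3 c3@3, authorship ...
After op 4 (insert('h')): buffer="xlhyhh" (len 6), cursors c1@3 c2@6 c3@6, authorship ..1.23
After op 5 (add_cursor(4)): buffer="xlhyhh" (len 6), cursors c1@3 c4@4 c2@6 c3@6, authorship ..1.23
After op 6 (insert('j')): buffer="xlhjyjhhjj" (len 10), cursors c1@4 c4@6 c2@10 c3@10, authorship ..11.42323
After op 7 (insert('i')): buffer="xlhjiyjihhjjii" (len 14), cursors c1@5 c4@8 c2@14 c3@14, authorship ..111.44232323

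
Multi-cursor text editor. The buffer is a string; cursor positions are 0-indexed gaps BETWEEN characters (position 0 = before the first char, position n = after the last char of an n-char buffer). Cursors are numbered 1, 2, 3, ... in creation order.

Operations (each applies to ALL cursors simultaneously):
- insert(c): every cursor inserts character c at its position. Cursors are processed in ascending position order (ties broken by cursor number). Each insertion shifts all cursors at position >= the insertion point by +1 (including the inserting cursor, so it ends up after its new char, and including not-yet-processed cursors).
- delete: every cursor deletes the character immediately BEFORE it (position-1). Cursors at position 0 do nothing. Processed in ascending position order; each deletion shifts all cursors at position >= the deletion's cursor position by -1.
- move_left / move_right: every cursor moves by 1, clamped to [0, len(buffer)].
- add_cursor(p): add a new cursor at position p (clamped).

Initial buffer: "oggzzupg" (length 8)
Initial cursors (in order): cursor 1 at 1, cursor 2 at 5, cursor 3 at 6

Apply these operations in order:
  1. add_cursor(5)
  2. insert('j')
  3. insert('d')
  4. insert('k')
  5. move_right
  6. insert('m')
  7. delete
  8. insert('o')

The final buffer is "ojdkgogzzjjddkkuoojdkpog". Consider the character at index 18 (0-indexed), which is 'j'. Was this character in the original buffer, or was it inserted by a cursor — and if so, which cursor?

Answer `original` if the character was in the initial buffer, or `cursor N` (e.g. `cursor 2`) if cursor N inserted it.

Answer: cursor 3

Derivation:
After op 1 (add_cursor(5)): buffer="oggzzupg" (len 8), cursors c1@1 c2@5 c4@5 c3@6, authorship ........
After op 2 (insert('j')): buffer="ojggzzjjujpg" (len 12), cursors c1@2 c2@8 c4@8 c3@10, authorship .1....24.3..
After op 3 (insert('d')): buffer="ojdggzzjjddujdpg" (len 16), cursors c1@3 c2@11 c4@11 c3@14, authorship .11....2424.33..
After op 4 (insert('k')): buffer="ojdkggzzjjddkkujdkpg" (len 20), cursors c1@4 c2@14 c4@14 c3@18, authorship .111....242424.333..
After op 5 (move_right): buffer="ojdkggzzjjddkkujdkpg" (len 20), cursors c1@5 c2@15 c4@15 c3@19, authorship .111....242424.333..
After op 6 (insert('m')): buffer="ojdkgmgzzjjddkkummjdkpmg" (len 24), cursors c1@6 c2@18 c4@18 c3@23, authorship .111.1...242424.24333.3.
After op 7 (delete): buffer="ojdkggzzjjddkkujdkpg" (len 20), cursors c1@5 c2@15 c4@15 c3@19, authorship .111....242424.333..
After op 8 (insert('o')): buffer="ojdkgogzzjjddkkuoojdkpog" (len 24), cursors c1@6 c2@18 c4@18 c3@23, authorship .111.1...242424.24333.3.
Authorship (.=original, N=cursor N): . 1 1 1 . 1 . . . 2 4 2 4 2 4 . 2 4 3 3 3 . 3 .
Index 18: author = 3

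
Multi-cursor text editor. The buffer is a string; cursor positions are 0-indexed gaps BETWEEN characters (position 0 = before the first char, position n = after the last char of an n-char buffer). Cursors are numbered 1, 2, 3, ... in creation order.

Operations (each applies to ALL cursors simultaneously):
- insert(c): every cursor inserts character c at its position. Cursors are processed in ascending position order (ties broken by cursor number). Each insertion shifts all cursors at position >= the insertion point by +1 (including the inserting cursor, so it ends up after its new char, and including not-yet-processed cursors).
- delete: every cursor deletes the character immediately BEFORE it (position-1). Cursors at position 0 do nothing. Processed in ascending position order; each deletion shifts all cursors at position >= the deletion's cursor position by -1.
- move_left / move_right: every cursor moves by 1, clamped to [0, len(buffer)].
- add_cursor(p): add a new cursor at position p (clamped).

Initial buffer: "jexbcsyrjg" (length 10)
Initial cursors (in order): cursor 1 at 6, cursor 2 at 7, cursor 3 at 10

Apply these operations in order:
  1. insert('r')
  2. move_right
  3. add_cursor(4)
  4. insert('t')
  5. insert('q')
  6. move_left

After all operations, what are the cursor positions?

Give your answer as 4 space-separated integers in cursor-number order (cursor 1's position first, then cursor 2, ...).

Answer: 11 15 20 5

Derivation:
After op 1 (insert('r')): buffer="jexbcsryrrjgr" (len 13), cursors c1@7 c2@9 c3@13, authorship ......1.2...3
After op 2 (move_right): buffer="jexbcsryrrjgr" (len 13), cursors c1@8 c2@10 c3@13, authorship ......1.2...3
After op 3 (add_cursor(4)): buffer="jexbcsryrrjgr" (len 13), cursors c4@4 c1@8 c2@10 c3@13, authorship ......1.2...3
After op 4 (insert('t')): buffer="jexbtcsrytrrtjgrt" (len 17), cursors c4@5 c1@10 c2@13 c3@17, authorship ....4..1.12.2..33
After op 5 (insert('q')): buffer="jexbtqcsrytqrrtqjgrtq" (len 21), cursors c4@6 c1@12 c2@16 c3@21, authorship ....44..1.112.22..333
After op 6 (move_left): buffer="jexbtqcsrytqrrtqjgrtq" (len 21), cursors c4@5 c1@11 c2@15 c3@20, authorship ....44..1.112.22..333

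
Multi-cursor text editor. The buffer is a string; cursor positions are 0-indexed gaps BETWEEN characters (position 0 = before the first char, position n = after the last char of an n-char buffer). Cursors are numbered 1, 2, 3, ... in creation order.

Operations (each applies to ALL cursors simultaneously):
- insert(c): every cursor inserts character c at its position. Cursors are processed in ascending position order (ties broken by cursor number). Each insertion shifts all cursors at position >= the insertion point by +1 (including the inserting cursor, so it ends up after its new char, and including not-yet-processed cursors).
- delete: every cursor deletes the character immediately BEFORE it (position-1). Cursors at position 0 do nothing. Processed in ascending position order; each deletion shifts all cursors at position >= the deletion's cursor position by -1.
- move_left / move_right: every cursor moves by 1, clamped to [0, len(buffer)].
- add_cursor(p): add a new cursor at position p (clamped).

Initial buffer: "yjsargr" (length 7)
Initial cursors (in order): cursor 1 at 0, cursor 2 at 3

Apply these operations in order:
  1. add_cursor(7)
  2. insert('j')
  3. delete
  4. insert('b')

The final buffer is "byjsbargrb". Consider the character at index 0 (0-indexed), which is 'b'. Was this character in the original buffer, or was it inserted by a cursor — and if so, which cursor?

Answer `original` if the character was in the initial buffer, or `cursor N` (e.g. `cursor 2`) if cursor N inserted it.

After op 1 (add_cursor(7)): buffer="yjsargr" (len 7), cursors c1@0 c2@3 c3@7, authorship .......
After op 2 (insert('j')): buffer="jyjsjargrj" (len 10), cursors c1@1 c2@5 c3@10, authorship 1...2....3
After op 3 (delete): buffer="yjsargr" (len 7), cursors c1@0 c2@3 c3@7, authorship .......
After op 4 (insert('b')): buffer="byjsbargrb" (len 10), cursors c1@1 c2@5 c3@10, authorship 1...2....3
Authorship (.=original, N=cursor N): 1 . . . 2 . . . . 3
Index 0: author = 1

Answer: cursor 1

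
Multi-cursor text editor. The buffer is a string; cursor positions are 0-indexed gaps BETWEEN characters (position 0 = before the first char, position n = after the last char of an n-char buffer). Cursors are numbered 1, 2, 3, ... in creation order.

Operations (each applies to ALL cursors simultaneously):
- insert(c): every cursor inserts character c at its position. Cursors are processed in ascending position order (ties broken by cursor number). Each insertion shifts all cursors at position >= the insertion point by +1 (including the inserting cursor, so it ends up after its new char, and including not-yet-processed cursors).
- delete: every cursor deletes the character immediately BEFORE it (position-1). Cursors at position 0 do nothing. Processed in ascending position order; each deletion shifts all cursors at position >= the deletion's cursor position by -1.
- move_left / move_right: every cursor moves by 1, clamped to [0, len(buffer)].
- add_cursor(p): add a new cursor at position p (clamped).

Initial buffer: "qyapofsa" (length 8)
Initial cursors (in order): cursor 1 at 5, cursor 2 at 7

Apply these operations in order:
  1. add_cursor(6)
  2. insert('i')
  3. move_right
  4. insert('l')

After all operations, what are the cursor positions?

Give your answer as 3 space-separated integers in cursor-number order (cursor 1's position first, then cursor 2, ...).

Answer: 8 14 11

Derivation:
After op 1 (add_cursor(6)): buffer="qyapofsa" (len 8), cursors c1@5 c3@6 c2@7, authorship ........
After op 2 (insert('i')): buffer="qyapoifisia" (len 11), cursors c1@6 c3@8 c2@10, authorship .....1.3.2.
After op 3 (move_right): buffer="qyapoifisia" (len 11), cursors c1@7 c3@9 c2@11, authorship .....1.3.2.
After op 4 (insert('l')): buffer="qyapoiflislial" (len 14), cursors c1@8 c3@11 c2@14, authorship .....1.13.32.2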